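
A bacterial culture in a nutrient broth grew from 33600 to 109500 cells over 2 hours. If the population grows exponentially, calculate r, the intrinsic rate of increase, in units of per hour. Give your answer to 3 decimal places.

From N(t) = N₀·e^(rt): e^(r·2) = 109500/33600 = 3.2589.
r·2 = ln(3.2589) = 1.1814, so r = 1.1814/2 = 0.5907.

0.591 per hour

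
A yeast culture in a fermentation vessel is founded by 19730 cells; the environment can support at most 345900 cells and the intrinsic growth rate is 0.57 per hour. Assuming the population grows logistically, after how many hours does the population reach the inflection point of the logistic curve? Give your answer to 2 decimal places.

Logistic growth is fastest at N = K/2 = 172950.
A = (K − N₀)/N₀ = 16.532. Set K/(1 + A·e^(−rt)) = K/2 → A·e^(−rt) = 1.
e^(−0.57t) = 1/16.532 = 0.0604899, so t = ln(16.532)/0.57 = 2.8053/0.57 = 4.9215.

4.92 hours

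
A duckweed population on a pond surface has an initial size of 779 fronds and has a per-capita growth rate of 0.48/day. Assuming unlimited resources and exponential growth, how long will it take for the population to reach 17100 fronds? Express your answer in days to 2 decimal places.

6.44 days

Set N₀·e^(rt) = 17100: e^(0.48·t) = 17100/779 = 21.951.
0.48·t = ln(21.951) = 3.0888, so t = 3.0888/0.48 = 6.435.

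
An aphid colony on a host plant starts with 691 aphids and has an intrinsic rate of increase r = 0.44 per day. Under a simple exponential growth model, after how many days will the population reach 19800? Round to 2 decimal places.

7.63 days

Set N₀·e^(rt) = 19800: e^(0.44·t) = 19800/691 = 28.654.
0.44·t = ln(28.654) = 3.3553, so t = 3.3553/0.44 = 7.6257.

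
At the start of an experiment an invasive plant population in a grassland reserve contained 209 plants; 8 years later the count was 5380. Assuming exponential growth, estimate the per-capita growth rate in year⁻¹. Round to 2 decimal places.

0.41 per year

From N(t) = N₀·e^(rt): e^(r·8) = 5380/209 = 25.742.
r·8 = ln(25.742) = 3.2481, so r = 3.2481/8 = 0.40601.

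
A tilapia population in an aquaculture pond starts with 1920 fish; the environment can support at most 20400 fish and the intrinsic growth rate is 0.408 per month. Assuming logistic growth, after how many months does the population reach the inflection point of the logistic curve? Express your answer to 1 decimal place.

5.5 months

Logistic growth is fastest at N = K/2 = 10200.
A = (K − N₀)/N₀ = 9.625. Set K/(1 + A·e^(−rt)) = K/2 → A·e^(−rt) = 1.
e^(−0.408t) = 1/9.625 = 0.103896, so t = ln(9.625)/0.408 = 2.2644/0.408 = 5.5499.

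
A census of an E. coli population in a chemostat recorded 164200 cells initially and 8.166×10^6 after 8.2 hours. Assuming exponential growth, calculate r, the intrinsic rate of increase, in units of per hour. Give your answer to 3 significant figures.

From N(t) = N₀·e^(rt): e^(r·8.2) = 8.166×10^6/164200 = 49.732.
r·8.2 = ln(49.732) = 3.9066, so r = 3.9066/8.2 = 0.47642.

0.476 per hour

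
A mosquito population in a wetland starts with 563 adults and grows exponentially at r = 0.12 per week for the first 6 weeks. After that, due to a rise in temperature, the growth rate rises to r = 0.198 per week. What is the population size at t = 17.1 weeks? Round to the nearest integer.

10416 adults

Phase 1: N(6) = 563·e^(0.12×6) = 563·e^0.72 = 1156.65.
Phase 2 runs for 17.1 − 6 = 11.1 weeks at r = 0.198.
N(17.1) = 1156.65·e^(0.198×11.1) = 1156.65·e^2.198 = 10415.8.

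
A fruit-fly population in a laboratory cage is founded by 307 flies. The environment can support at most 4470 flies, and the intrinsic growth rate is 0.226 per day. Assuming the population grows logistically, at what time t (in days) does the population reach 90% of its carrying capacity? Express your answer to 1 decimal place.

21.3 days

A = (K − N₀)/N₀ = (4470 − 307)/307 = 13.56.
Solve 4470/(1 + 13.56·e^(−0.226t)) = 4023: 1 + 13.56·e^(−0.226t) = 1.1111, so e^(−0.226t) = 0.00819388.
−0.226·t = ln(0.00819388) = -4.8044, so t = 4.8044/0.226 = 21.258.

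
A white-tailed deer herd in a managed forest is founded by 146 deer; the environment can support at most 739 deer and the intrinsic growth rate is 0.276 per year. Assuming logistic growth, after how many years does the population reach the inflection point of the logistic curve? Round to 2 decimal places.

5.08 years

Logistic growth is fastest at N = K/2 = 369.5.
A = (K − N₀)/N₀ = 4.0616. Set K/(1 + A·e^(−rt)) = K/2 → A·e^(−rt) = 1.
e^(−0.276t) = 1/4.0616 = 0.246206, so t = ln(4.0616)/0.276 = 1.4016/0.276 = 5.0782.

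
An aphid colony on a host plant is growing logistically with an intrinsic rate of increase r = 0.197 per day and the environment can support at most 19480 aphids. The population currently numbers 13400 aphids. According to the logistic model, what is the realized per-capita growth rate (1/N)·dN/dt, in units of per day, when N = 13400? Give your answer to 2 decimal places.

(1/N)·dN/dt = r(1 − N/K) = 0.197 × (1 − 13400/19480).
= 0.197 × 0.31211 = 0.061487.

0.06 per day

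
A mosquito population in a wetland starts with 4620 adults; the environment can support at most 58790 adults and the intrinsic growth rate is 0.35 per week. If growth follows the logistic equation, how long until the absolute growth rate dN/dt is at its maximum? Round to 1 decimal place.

7.0 weeks

Logistic growth is fastest at N = K/2 = 29395.
A = (K − N₀)/N₀ = 11.725. Set K/(1 + A·e^(−rt)) = K/2 → A·e^(−rt) = 1.
e^(−0.35t) = 1/11.725 = 0.0852871, so t = ln(11.725)/0.35 = 2.4617/0.35 = 7.0335.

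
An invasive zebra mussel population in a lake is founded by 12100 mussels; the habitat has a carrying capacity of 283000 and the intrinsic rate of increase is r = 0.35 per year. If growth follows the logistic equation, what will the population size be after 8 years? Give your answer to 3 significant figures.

A = (K − N₀)/N₀ = (283000 − 12100)/12100 = 22.388.
N(t) = K/(1 + A·e^(−rt)) = 283000/(1 + 22.388×e^(−0.35×8)).
e^(−2.8) = 0.06081; denominator = 1 + 22.388×0.06081 = 2.3614.
N = 283000/2.3614 = 119842.

120000 mussels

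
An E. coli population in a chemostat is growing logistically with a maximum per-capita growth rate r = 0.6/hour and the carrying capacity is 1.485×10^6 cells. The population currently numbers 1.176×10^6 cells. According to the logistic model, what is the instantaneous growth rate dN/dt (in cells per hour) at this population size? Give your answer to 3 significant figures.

dN/dt = rN(1 − N/K) = 0.6 × 1.176×10^6 × (1 − 1.176×10^6/1.485×10^6).
1 − 1.176×10^6/1.485×10^6 = 0.20808; dN/dt = 0.6 × 1.176×10^6 × 0.20808 = 1.46822×10^5.

147000 cells per hour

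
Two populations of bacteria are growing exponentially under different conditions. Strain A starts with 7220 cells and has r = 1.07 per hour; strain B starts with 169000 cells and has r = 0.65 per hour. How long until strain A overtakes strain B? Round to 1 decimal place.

7.5 hours

Set 7220·e^(1.07t) = 169000·e^(0.65t).
e^((1.07 − 0.65)t) = 169000/7220 → e^(0.42·t) = 23.407.
0.42·t = ln(23.407) = 3.153, so t = 3.153/0.42 = 7.5072.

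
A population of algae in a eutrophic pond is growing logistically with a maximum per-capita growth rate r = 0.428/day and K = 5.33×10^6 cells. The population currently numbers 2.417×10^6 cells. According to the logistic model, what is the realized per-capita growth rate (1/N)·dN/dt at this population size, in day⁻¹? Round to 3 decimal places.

(1/N)·dN/dt = r(1 − N/K) = 0.428 × (1 − 2.417×10^6/5.33×10^6).
= 0.428 × 0.54653 = 0.23391.

0.234 per day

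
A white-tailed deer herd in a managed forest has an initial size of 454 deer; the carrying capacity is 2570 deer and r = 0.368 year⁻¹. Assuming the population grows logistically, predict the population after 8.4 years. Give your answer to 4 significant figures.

A = (K − N₀)/N₀ = (2570 − 454)/454 = 4.6608.
N(t) = K/(1 + A·e^(−rt)) = 2570/(1 + 4.6608×e^(−0.368×8.4)).
e^(−3.091) = 0.045447; denominator = 1 + 4.6608×0.045447 = 1.2118.
N = 2570/1.2118 = 2120.78.

2121 deer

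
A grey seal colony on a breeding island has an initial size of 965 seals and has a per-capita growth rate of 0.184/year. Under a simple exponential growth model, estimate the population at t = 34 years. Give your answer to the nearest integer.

N(t) = N₀·e^(rt) = 965 × e^(0.184×34) = 965 × e^6.256.
e^6.256 ≈ 521.13, so N ≈ 965 × 521.13 = 502891.

502891 seals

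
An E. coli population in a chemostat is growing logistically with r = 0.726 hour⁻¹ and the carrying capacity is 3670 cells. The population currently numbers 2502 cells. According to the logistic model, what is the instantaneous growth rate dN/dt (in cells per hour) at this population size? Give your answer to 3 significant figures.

dN/dt = rN(1 − N/K) = 0.726 × 2502 × (1 − 2502/3670).
1 − 2502/3670 = 0.31826; dN/dt = 0.726 × 2502 × 0.31826 = 578.1.

578 cells per hour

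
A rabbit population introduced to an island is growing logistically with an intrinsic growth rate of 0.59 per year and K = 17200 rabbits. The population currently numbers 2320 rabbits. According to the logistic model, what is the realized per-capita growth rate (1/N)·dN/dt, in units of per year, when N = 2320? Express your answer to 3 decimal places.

(1/N)·dN/dt = r(1 − N/K) = 0.59 × (1 − 2320/17200).
= 0.59 × 0.86512 = 0.51042.

0.510 per year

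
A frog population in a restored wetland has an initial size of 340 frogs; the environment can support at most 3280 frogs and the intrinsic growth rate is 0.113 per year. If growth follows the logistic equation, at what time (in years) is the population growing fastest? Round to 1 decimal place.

19.1 years

Logistic growth is fastest at N = K/2 = 1640.
A = (K − N₀)/N₀ = 8.6471. Set K/(1 + A·e^(−rt)) = K/2 → A·e^(−rt) = 1.
e^(−0.113t) = 1/8.6471 = 0.115646, so t = ln(8.6471)/0.113 = 2.1572/0.113 = 19.09.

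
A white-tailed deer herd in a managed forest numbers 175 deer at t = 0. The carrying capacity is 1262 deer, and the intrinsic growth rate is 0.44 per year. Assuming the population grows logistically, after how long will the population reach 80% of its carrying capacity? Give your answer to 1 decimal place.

A = (K − N₀)/N₀ = (1262 − 175)/175 = 6.2114.
Solve 1262/(1 + 6.2114·e^(−0.44t)) = 1009.6: 1 + 6.2114·e^(−0.44t) = 1.25, so e^(−0.44t) = 0.0402484.
−0.44·t = ln(0.0402484) = -3.2127, so t = 3.2127/0.44 = 7.3016.

7.3 years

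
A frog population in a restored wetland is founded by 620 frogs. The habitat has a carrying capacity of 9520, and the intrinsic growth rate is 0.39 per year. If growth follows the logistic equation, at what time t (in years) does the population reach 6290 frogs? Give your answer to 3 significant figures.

A = (K − N₀)/N₀ = (9520 − 620)/620 = 14.355.
Solve 9520/(1 + 14.355·e^(−0.39t)) = 6290: 1 + 14.355·e^(−0.39t) = 1.5135, so e^(−0.39t) = 0.0357729.
−0.39·t = ln(0.0357729) = -3.3306, so t = 3.3306/0.39 = 8.5399.

8.54 years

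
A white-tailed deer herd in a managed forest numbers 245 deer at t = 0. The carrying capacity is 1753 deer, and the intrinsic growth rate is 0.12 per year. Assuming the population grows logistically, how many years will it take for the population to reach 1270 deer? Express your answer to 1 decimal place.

A = (K − N₀)/N₀ = (1753 − 245)/245 = 6.1551.
Solve 1753/(1 + 6.1551·e^(−0.12t)) = 1270: 1 + 6.1551·e^(−0.12t) = 1.3803, so e^(−0.12t) = 0.0617886.
−0.12·t = ln(0.0617886) = -2.784, so t = 2.784/0.12 = 23.2.

23.2 years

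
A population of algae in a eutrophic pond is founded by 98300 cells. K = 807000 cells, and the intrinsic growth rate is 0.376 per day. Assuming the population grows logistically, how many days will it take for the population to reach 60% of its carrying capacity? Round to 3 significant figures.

6.33 days

A = (K − N₀)/N₀ = (807000 − 98300)/98300 = 7.2096.
Solve 807000/(1 + 7.2096·e^(−0.376t)) = 484200: 1 + 7.2096·e^(−0.376t) = 1.6667, so e^(−0.376t) = 0.0924698.
−0.376·t = ln(0.0924698) = -2.3809, so t = 2.3809/0.376 = 6.3321.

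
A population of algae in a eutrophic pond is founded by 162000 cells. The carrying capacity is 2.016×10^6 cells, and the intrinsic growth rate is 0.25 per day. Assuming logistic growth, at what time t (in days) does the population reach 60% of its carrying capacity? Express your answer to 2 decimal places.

11.37 days

A = (K − N₀)/N₀ = (2.016×10^6 − 162000)/162000 = 11.444.
Solve 2.016×10^6/(1 + 11.444·e^(−0.25t)) = 1.2096×10^6: 1 + 11.444·e^(−0.25t) = 1.6667, so e^(−0.25t) = 0.0582524.
−0.25·t = ln(0.0582524) = -2.843, so t = 2.843/0.25 = 11.372.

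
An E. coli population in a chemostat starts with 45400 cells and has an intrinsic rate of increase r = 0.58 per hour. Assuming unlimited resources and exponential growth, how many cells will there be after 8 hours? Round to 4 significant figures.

N(t) = N₀·e^(rt) = 45400 × e^(0.58×8) = 45400 × e^4.64.
e^4.64 ≈ 103.54, so N ≈ 45400 × 103.54 = 4.700913×10^6.

4701000 cells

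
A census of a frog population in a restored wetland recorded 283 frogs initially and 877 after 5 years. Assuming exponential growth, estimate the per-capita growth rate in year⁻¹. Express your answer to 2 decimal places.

From N(t) = N₀·e^(rt): e^(r·5) = 877/283 = 3.0989.
r·5 = ln(3.0989) = 1.1311, so r = 1.1311/5 = 0.22621.

0.23 per year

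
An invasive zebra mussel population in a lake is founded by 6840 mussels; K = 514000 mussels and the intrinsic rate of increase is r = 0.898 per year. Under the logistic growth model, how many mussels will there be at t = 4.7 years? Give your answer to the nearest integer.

246028 mussels

A = (K − N₀)/N₀ = (514000 − 6840)/6840 = 74.146.
N(t) = K/(1 + A·e^(−rt)) = 514000/(1 + 74.146×e^(−0.898×4.7)).
e^(−4.221) = 0.01469; denominator = 1 + 74.146×0.01469 = 2.0892.
N = 514000/2.0892 = 246028.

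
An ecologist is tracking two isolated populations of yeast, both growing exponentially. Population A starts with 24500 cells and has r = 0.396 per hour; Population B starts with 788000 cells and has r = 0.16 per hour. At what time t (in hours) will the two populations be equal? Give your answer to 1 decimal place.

Set 24500·e^(0.396t) = 788000·e^(0.16t).
e^((0.396 − 0.16)t) = 788000/24500 → e^(0.236·t) = 32.163.
0.236·t = ln(32.163) = 3.4708, so t = 3.4708/0.236 = 14.707.

14.7 hours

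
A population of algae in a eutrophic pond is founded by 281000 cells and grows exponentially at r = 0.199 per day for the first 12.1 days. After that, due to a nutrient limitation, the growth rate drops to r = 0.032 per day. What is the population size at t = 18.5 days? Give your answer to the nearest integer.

3831665 cells

Phase 1: N(12.1) = 281000·e^(0.199×12.1) = 281000·e^2.408 = 3.12208×10^6.
Phase 2 runs for 18.5 − 12.1 = 6.4 days at r = 0.032.
N(18.5) = 3.12208×10^6·e^(0.032×6.4) = 3.12208×10^6·e^0.2048 = 3.831665×10^6.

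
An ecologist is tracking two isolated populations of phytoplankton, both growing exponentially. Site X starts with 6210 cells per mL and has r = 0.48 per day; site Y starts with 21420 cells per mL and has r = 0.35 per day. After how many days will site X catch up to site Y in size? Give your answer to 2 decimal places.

Set 6210·e^(0.48t) = 21420·e^(0.35t).
e^((0.48 − 0.35)t) = 21420/6210 → e^(0.13·t) = 3.4493.
0.13·t = ln(3.4493) = 1.2382, so t = 1.2382/0.13 = 9.5243.

9.52 days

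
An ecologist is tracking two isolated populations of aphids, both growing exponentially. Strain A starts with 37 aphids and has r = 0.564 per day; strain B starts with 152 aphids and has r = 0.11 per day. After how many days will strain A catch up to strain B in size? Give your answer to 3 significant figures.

Set 37·e^(0.564t) = 152·e^(0.11t).
e^((0.564 − 0.11)t) = 152/37 → e^(0.454·t) = 4.1081.
0.454·t = ln(4.1081) = 1.413, so t = 1.413/0.454 = 3.1123.

3.11 days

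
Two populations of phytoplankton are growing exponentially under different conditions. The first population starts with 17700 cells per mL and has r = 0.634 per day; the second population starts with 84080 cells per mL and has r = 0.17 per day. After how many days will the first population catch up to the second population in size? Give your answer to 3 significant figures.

3.36 days

Set 17700·e^(0.634t) = 84080·e^(0.17t).
e^((0.634 − 0.17)t) = 84080/17700 → e^(0.464·t) = 4.7503.
0.464·t = ln(4.7503) = 1.5582, so t = 1.5582/0.464 = 3.3582.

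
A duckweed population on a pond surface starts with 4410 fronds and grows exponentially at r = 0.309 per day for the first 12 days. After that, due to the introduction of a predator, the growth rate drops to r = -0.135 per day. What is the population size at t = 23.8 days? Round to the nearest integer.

36557 fronds

Phase 1: N(12) = 4410·e^(0.309×12) = 4410·e^3.708 = 179805.
Phase 2 runs for 23.8 − 12 = 11.8 days at r = -0.135.
N(23.8) = 179805·e^(-0.135×11.8) = 179805·e^-1.593 = 36557.1.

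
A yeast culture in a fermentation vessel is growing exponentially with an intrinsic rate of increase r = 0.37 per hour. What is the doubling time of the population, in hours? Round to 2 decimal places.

Doubling time t_d = ln(2)/r = 0.6931/0.37 = 1.8734.

1.87 hours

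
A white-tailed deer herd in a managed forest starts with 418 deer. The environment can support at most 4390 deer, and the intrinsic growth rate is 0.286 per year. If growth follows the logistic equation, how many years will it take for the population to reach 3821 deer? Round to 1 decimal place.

A = (K − N₀)/N₀ = (4390 − 418)/418 = 9.5024.
Solve 4390/(1 + 9.5024·e^(−0.286t)) = 3821: 1 + 9.5024·e^(−0.286t) = 1.1489, so e^(−0.286t) = 0.0156712.
−0.286·t = ln(0.0156712) = -4.1559, so t = 4.1559/0.286 = 14.531.

14.5 years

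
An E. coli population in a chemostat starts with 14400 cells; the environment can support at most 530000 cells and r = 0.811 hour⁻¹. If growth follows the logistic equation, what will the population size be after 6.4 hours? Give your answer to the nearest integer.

441877 cells

A = (K − N₀)/N₀ = (530000 − 14400)/14400 = 35.806.
N(t) = K/(1 + A·e^(−rt)) = 530000/(1 + 35.806×e^(−0.811×6.4)).
e^(−5.19) = 0.0055698; denominator = 1 + 35.806×0.0055698 = 1.1994.
N = 530000/1.1994 = 441877.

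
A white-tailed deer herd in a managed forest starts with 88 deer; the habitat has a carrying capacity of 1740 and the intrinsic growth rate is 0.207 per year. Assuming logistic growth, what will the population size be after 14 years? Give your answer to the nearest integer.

855 deer

A = (K − N₀)/N₀ = (1740 − 88)/88 = 18.773.
N(t) = K/(1 + A·e^(−rt)) = 1740/(1 + 18.773×e^(−0.207×14)).
e^(−2.898) = 0.055133; denominator = 1 + 18.773×0.055133 = 2.035.
N = 1740/2.035 = 855.035.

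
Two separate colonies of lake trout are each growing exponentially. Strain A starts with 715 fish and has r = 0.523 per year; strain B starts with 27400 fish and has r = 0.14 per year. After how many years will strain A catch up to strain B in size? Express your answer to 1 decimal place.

Set 715·e^(0.523t) = 27400·e^(0.14t).
e^((0.523 − 0.14)t) = 27400/715 → e^(0.383·t) = 38.322.
0.383·t = ln(38.322) = 3.646, so t = 3.646/0.383 = 9.5196.

9.5 years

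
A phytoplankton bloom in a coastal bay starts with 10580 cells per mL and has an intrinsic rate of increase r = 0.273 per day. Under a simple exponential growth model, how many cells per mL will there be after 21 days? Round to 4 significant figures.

3268000 cells per mL

N(t) = N₀·e^(rt) = 10580 × e^(0.273×21) = 10580 × e^5.733.
e^5.733 ≈ 308.89, so N ≈ 10580 × 308.89 = 3.268104×10^6.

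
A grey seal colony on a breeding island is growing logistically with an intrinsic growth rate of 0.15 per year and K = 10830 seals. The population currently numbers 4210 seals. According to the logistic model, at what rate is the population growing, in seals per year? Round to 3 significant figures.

386 seals per year

dN/dt = rN(1 − N/K) = 0.15 × 4210 × (1 − 4210/10830).
1 − 4210/10830 = 0.61127; dN/dt = 0.15 × 4210 × 0.61127 = 386.01.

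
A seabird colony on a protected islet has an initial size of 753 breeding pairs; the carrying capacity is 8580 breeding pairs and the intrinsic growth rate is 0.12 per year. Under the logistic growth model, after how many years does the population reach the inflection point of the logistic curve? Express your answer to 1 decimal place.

Logistic growth is fastest at N = K/2 = 4290.
A = (K − N₀)/N₀ = 10.394. Set K/(1 + A·e^(−rt)) = K/2 → A·e^(−rt) = 1.
e^(−0.12t) = 1/10.394 = 0.0962054, so t = ln(10.394)/0.12 = 2.3413/0.12 = 19.511.

19.5 years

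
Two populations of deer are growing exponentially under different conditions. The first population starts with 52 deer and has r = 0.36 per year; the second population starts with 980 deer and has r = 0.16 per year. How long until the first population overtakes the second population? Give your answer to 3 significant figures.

14.7 years

Set 52·e^(0.36t) = 980·e^(0.16t).
e^((0.36 − 0.16)t) = 980/52 → e^(0.2·t) = 18.846.
0.2·t = ln(18.846) = 2.9363, so t = 2.9363/0.2 = 14.682.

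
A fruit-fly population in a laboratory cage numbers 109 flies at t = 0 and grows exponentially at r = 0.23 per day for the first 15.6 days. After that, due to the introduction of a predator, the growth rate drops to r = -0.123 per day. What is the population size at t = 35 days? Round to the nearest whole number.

363 flies

Phase 1: N(15.6) = 109·e^(0.23×15.6) = 109·e^3.588 = 3941.62.
Phase 2 runs for 35 − 15.6 = 19.4 days at r = -0.123.
N(35) = 3941.62·e^(-0.123×19.4) = 3941.62·e^-2.386 = 362.545.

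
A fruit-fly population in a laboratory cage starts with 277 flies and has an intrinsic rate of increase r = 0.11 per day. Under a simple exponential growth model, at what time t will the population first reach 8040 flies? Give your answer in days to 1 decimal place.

Set N₀·e^(rt) = 8040: e^(0.11·t) = 8040/277 = 29.025.
0.11·t = ln(29.025) = 3.3682, so t = 3.3682/0.11 = 30.62.

30.6 days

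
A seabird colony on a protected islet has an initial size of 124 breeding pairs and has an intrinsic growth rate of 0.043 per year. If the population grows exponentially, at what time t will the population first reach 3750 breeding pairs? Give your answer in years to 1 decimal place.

79.3 years

Set N₀·e^(rt) = 3750: e^(0.043·t) = 3750/124 = 30.242.
0.043·t = ln(30.242) = 3.4092, so t = 3.4092/0.043 = 79.284.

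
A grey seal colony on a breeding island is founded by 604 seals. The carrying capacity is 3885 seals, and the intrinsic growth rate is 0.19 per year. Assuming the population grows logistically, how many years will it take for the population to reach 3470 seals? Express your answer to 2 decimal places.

20.08 years

A = (K − N₀)/N₀ = (3885 − 604)/604 = 5.4321.
Solve 3885/(1 + 5.4321·e^(−0.19t)) = 3470: 1 + 5.4321·e^(−0.19t) = 1.1196, so e^(−0.19t) = 0.0220166.
−0.19·t = ln(0.0220166) = -3.816, so t = 3.816/0.19 = 20.084.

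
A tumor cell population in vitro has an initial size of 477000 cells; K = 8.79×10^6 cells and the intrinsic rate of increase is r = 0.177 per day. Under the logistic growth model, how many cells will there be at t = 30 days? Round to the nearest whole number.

8092982 cells

A = (K − N₀)/N₀ = (8.79×10^6 − 477000)/477000 = 17.428.
N(t) = K/(1 + A·e^(−rt)) = 8.79×10^6/(1 + 17.428×e^(−0.177×30)).
e^(−5.31) = 0.0049419; denominator = 1 + 17.428×0.0049419 = 1.0861.
N = 8.79×10^6/1.0861 = 8.092982×10^6.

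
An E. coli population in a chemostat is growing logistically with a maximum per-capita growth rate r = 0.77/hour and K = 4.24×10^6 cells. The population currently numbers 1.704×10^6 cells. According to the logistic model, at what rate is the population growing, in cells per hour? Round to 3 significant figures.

dN/dt = rN(1 − N/K) = 0.77 × 1.704×10^6 × (1 − 1.704×10^6/4.24×10^6).
1 − 1.704×10^6/4.24×10^6 = 0.59811; dN/dt = 0.77 × 1.704×10^6 × 0.59811 = 7.84772×10^5.

785000 cells per hour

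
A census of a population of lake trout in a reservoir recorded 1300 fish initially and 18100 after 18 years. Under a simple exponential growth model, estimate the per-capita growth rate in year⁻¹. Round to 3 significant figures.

From N(t) = N₀·e^(rt): e^(r·18) = 18100/1300 = 13.923.
r·18 = ln(13.923) = 2.6335, so r = 2.6335/18 = 0.14631.

0.146 per year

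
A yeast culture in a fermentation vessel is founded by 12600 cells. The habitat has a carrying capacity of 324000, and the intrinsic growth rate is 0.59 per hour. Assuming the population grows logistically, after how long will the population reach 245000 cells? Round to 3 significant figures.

A = (K − N₀)/N₀ = (324000 − 12600)/12600 = 24.714.
Solve 324000/(1 + 24.714·e^(−0.59t)) = 245000: 1 + 24.714·e^(−0.59t) = 1.3224, so e^(−0.59t) = 0.0130471.
−0.59·t = ln(0.0130471) = -4.3392, so t = 4.3392/0.59 = 7.3546.

7.35 hours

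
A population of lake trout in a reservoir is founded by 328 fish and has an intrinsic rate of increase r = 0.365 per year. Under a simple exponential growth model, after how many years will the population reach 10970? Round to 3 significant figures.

9.62 years

Set N₀·e^(rt) = 10970: e^(0.365·t) = 10970/328 = 33.445.
0.365·t = ln(33.445) = 3.5099, so t = 3.5099/0.365 = 9.6162.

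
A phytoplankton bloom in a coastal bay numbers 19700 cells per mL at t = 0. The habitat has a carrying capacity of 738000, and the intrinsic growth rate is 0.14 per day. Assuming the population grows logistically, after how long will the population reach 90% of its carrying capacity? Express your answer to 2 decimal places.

A = (K − N₀)/N₀ = (738000 − 19700)/19700 = 36.462.
Solve 738000/(1 + 36.462·e^(−0.14t)) = 664200: 1 + 36.462·e^(−0.14t) = 1.1111, so e^(−0.14t) = 0.00304732.
−0.14·t = ln(0.00304732) = -5.7935, so t = 5.7935/0.14 = 41.382.

41.38 days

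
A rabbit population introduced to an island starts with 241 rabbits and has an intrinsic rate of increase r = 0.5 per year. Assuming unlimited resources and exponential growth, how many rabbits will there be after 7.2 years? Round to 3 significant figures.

8820 rabbits

N(t) = N₀·e^(rt) = 241 × e^(0.5×7.2) = 241 × e^3.6.
e^3.6 ≈ 36.598, so N ≈ 241 × 36.598 = 8820.17.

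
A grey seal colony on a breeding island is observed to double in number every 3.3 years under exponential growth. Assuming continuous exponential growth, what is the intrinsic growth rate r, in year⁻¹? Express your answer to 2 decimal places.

0.21 per year

r = ln(2)/t_d = 0.6931/3.3 = 0.21004.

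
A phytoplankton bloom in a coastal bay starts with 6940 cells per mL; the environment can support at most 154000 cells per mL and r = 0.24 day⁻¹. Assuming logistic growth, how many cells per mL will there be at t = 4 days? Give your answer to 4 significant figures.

16900 cells per mL

A = (K − N₀)/N₀ = (154000 − 6940)/6940 = 21.19.
N(t) = K/(1 + A·e^(−rt)) = 154000/(1 + 21.19×e^(−0.24×4)).
e^(−0.96) = 0.38289; denominator = 1 + 21.19×0.38289 = 9.1136.
N = 154000/9.1136 = 16897.9.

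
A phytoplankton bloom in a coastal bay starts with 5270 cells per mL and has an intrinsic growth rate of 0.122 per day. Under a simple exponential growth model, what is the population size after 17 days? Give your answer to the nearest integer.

41931 cells per mL

N(t) = N₀·e^(rt) = 5270 × e^(0.122×17) = 5270 × e^2.074.
e^2.074 ≈ 7.9566, so N ≈ 5270 × 7.9566 = 41931.2.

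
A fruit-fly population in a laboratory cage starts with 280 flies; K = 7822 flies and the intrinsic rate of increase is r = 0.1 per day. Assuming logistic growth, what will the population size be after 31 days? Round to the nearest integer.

A = (K − N₀)/N₀ = (7822 − 280)/280 = 26.936.
N(t) = K/(1 + A·e^(−rt)) = 7822/(1 + 26.936×e^(−0.1×31)).
e^(−3.1) = 0.045049; denominator = 1 + 26.936×0.045049 = 2.2134.
N = 7822/2.2134 = 3533.88.

3534 flies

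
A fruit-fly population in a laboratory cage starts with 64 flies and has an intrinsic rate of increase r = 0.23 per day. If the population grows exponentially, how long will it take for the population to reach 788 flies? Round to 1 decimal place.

10.9 days

Set N₀·e^(rt) = 788: e^(0.23·t) = 788/64 = 12.312.
0.23·t = ln(12.312) = 2.5106, so t = 2.5106/0.23 = 10.916.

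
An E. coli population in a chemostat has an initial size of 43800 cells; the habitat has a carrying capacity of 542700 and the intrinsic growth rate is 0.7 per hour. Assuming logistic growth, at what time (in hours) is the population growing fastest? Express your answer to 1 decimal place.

Logistic growth is fastest at N = K/2 = 271350.
A = (K − N₀)/N₀ = 11.39. Set K/(1 + A·e^(−rt)) = K/2 → A·e^(−rt) = 1.
e^(−0.7t) = 1/11.39 = 0.0877931, so t = ln(11.39)/0.7 = 2.4328/0.7 = 3.4754.

3.5 hours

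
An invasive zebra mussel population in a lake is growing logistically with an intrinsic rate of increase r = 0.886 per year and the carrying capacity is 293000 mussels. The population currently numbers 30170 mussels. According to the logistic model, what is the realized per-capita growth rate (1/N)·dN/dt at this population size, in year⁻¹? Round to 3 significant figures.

(1/N)·dN/dt = r(1 − N/K) = 0.886 × (1 − 30170/293000).
= 0.886 × 0.89703 = 0.79477.

0.795 per year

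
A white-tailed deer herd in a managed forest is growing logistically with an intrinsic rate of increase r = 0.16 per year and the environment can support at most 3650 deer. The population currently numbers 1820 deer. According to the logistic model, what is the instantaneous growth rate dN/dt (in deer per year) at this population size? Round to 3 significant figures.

146 deer per year

dN/dt = rN(1 − N/K) = 0.16 × 1820 × (1 − 1820/3650).
1 − 1820/3650 = 0.50137; dN/dt = 0.16 × 1820 × 0.50137 = 146.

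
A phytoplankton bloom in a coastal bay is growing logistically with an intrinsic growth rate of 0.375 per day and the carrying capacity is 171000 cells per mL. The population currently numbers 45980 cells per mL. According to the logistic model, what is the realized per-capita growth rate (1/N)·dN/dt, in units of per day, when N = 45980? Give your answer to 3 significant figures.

0.274 per day

(1/N)·dN/dt = r(1 − N/K) = 0.375 × (1 − 45980/171000).
= 0.375 × 0.73111 = 0.27417.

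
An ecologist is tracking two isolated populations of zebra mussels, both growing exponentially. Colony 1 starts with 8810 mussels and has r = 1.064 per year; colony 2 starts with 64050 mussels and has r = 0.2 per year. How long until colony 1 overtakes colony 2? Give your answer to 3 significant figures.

2.30 years

Set 8810·e^(1.064t) = 64050·e^(0.2t).
e^((1.064 − 0.2)t) = 64050/8810 → e^(0.864·t) = 7.2701.
0.864·t = ln(7.2701) = 1.9838, so t = 1.9838/0.864 = 2.296.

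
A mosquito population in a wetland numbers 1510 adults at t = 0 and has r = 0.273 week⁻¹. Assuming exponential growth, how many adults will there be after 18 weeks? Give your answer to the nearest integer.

205636 adults

N(t) = N₀·e^(rt) = 1510 × e^(0.273×18) = 1510 × e^4.914.
e^4.914 ≈ 136.18, so N ≈ 1510 × 136.18 = 205636.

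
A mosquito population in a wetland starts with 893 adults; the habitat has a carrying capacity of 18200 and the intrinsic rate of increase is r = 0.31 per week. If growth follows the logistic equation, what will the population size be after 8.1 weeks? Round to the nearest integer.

A = (K − N₀)/N₀ = (18200 − 893)/893 = 19.381.
N(t) = K/(1 + A·e^(−rt)) = 18200/(1 + 19.381×e^(−0.31×8.1)).
e^(−2.511) = 0.081187; denominator = 1 + 19.381×0.081187 = 2.5735.
N = 18200/2.5735 = 7072.18.

7072 adults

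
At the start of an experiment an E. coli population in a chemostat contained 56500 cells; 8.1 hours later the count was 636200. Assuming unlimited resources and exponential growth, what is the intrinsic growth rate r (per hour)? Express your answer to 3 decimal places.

0.299 per hour

From N(t) = N₀·e^(rt): e^(r·8.1) = 636200/56500 = 11.26.
r·8.1 = ln(11.26) = 2.4213, so r = 2.4213/8.1 = 0.29892.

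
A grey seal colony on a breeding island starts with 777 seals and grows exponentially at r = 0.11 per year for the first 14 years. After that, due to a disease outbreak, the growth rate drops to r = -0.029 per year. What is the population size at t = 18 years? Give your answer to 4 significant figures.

3227 seals

Phase 1: N(14) = 777·e^(0.11×14) = 777·e^1.54 = 3624.39.
Phase 2 runs for 18 − 14 = 4 years at r = -0.029.
N(18) = 3624.39·e^(-0.029×4) = 3624.39·e^-0.116 = 3227.43.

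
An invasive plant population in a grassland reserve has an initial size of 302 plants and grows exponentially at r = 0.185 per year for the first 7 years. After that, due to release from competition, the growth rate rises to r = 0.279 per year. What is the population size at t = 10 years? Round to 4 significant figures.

Phase 1: N(7) = 302·e^(0.185×7) = 302·e^1.295 = 1102.6.
Phase 2 runs for 10 − 7 = 3 years at r = 0.279.
N(10) = 1102.6·e^(0.279×3) = 1102.6·e^0.837 = 2546.38.

2546 plants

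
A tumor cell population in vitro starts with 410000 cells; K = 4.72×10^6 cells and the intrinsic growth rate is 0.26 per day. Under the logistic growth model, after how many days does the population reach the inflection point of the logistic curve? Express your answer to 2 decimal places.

9.05 days

Logistic growth is fastest at N = K/2 = 2.36×10^6.
A = (K − N₀)/N₀ = 10.512. Set K/(1 + A·e^(−rt)) = K/2 → A·e^(−rt) = 1.
e^(−0.26t) = 1/10.512 = 0.0951276, so t = ln(10.512)/0.26 = 2.3525/0.26 = 9.0482.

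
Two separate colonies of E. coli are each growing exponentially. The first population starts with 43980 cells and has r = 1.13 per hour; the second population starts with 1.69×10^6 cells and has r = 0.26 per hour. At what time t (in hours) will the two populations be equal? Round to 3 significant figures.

4.19 hours

Set 43980·e^(1.13t) = 1.69×10^6·e^(0.26t).
e^((1.13 − 0.26)t) = 1.69×10^6/43980 → e^(0.87·t) = 38.427.
0.87·t = ln(38.427) = 3.6487, so t = 3.6487/0.87 = 4.194.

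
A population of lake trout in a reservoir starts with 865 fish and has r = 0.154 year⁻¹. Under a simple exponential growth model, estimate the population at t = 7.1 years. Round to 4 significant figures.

N(t) = N₀·e^(rt) = 865 × e^(0.154×7.1) = 865 × e^1.093.
e^1.093 ≈ 2.9844, so N ≈ 865 × 2.9844 = 2581.51.

2582 fish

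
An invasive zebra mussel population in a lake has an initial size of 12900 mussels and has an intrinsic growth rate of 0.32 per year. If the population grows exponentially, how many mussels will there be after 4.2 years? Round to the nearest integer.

N(t) = N₀·e^(rt) = 12900 × e^(0.32×4.2) = 12900 × e^1.344.
e^1.344 ≈ 3.8344, so N ≈ 12900 × 3.8344 = 49463.1.

49463 mussels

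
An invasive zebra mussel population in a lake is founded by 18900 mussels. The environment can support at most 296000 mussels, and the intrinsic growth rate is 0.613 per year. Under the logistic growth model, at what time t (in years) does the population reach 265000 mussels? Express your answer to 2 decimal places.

7.88 years

A = (K − N₀)/N₀ = (296000 − 18900)/18900 = 14.661.
Solve 296000/(1 + 14.661·e^(−0.613t)) = 265000: 1 + 14.661·e^(−0.613t) = 1.117, so e^(−0.613t) = 0.00797886.
−0.613·t = ln(0.00797886) = -4.831, so t = 4.831/0.613 = 7.8808.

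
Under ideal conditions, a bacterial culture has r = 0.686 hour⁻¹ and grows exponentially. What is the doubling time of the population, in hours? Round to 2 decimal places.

1.01 hours

Doubling time t_d = ln(2)/r = 0.6931/0.686 = 1.0104.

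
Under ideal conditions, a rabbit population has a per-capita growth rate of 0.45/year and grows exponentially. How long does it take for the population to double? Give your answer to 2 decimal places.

Doubling time t_d = ln(2)/r = 0.6931/0.45 = 1.5403.

1.54 years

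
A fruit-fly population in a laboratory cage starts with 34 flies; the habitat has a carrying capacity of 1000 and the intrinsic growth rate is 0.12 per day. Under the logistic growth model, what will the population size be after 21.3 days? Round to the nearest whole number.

312 flies

A = (K − N₀)/N₀ = (1000 − 34)/34 = 28.412.
N(t) = K/(1 + A·e^(−rt)) = 1000/(1 + 28.412×e^(−0.12×21.3)).
e^(−2.556) = 0.077615; denominator = 1 + 28.412×0.077615 = 3.2052.
N = 1000/3.2052 = 311.996.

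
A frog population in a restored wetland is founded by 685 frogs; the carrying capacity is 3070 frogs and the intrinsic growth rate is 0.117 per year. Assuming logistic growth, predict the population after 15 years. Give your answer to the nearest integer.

1916 frogs

A = (K − N₀)/N₀ = (3070 − 685)/685 = 3.4818.
N(t) = K/(1 + A·e^(−rt)) = 3070/(1 + 3.4818×e^(−0.117×15)).
e^(−1.755) = 0.17291; denominator = 1 + 3.4818×0.17291 = 1.602.
N = 3070/1.602 = 1916.33.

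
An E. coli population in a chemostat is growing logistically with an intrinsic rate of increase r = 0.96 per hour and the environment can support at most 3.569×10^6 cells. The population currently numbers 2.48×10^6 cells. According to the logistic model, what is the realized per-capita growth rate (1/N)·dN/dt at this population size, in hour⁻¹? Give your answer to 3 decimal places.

(1/N)·dN/dt = r(1 − N/K) = 0.96 × (1 − 2.48×10^6/3.569×10^6).
= 0.96 × 0.30513 = 0.29292.

0.293 per hour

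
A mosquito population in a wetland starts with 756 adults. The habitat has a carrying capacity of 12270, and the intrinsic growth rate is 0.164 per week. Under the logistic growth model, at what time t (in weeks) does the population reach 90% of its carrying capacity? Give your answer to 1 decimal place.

30.0 weeks

A = (K − N₀)/N₀ = (12270 − 756)/756 = 15.23.
Solve 12270/(1 + 15.23·e^(−0.164t)) = 11043: 1 + 15.23·e^(−0.164t) = 1.1111, so e^(−0.164t) = 0.00729547.
−0.164·t = ln(0.00729547) = -4.9205, so t = 4.9205/0.164 = 30.003.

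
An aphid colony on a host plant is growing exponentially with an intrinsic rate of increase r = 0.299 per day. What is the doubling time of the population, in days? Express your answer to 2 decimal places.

Doubling time t_d = ln(2)/r = 0.6931/0.299 = 2.3182.

2.32 days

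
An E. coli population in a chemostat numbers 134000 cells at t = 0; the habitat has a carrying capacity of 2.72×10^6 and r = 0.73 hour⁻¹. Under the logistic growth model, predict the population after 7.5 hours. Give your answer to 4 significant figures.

2517000 cells

A = (K − N₀)/N₀ = (2.72×10^6 − 134000)/134000 = 19.299.
N(t) = K/(1 + A·e^(−rt)) = 2.72×10^6/(1 + 19.299×e^(−0.73×7.5)).
e^(−5.475) = 0.0041902; denominator = 1 + 19.299×0.0041902 = 1.0809.
N = 2.72×10^6/1.0809 = 2.516503×10^6.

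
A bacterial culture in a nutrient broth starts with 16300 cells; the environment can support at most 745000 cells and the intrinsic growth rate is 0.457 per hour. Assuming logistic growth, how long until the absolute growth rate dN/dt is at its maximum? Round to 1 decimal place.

8.3 hours

Logistic growth is fastest at N = K/2 = 372500.
A = (K − N₀)/N₀ = 44.706. Set K/(1 + A·e^(−rt)) = K/2 → A·e^(−rt) = 1.
e^(−0.457t) = 1/44.706 = 0.0223686, so t = ln(44.706)/0.457 = 3.8001/0.457 = 8.3153.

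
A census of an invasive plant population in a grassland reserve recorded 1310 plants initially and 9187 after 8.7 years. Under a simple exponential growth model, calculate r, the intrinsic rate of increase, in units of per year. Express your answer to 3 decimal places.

0.224 per year

From N(t) = N₀·e^(rt): e^(r·8.7) = 9187/1310 = 7.013.
r·8.7 = ln(7.013) = 1.9478, so r = 1.9478/8.7 = 0.22388.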